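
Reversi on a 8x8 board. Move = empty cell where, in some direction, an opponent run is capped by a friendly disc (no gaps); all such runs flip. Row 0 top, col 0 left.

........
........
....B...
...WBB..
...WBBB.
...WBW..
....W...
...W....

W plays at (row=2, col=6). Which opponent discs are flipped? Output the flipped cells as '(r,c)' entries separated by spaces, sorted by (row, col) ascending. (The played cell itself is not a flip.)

Dir NW: first cell '.' (not opp) -> no flip
Dir N: first cell '.' (not opp) -> no flip
Dir NE: first cell '.' (not opp) -> no flip
Dir W: first cell '.' (not opp) -> no flip
Dir E: first cell '.' (not opp) -> no flip
Dir SW: opp run (3,5) (4,4) capped by W -> flip
Dir S: first cell '.' (not opp) -> no flip
Dir SE: first cell '.' (not opp) -> no flip

Answer: (3,5) (4,4)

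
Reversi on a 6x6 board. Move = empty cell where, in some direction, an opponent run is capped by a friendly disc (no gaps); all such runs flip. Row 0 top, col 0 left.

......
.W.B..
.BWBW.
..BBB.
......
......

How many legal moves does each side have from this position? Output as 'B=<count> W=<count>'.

-- B to move --
(0,0): flips 2 -> legal
(0,1): flips 1 -> legal
(0,2): no bracket -> illegal
(1,0): no bracket -> illegal
(1,2): flips 1 -> legal
(1,4): flips 1 -> legal
(1,5): flips 1 -> legal
(2,0): no bracket -> illegal
(2,5): flips 1 -> legal
(3,1): flips 1 -> legal
(3,5): flips 1 -> legal
B mobility = 8
-- W to move --
(0,2): flips 1 -> legal
(0,3): no bracket -> illegal
(0,4): flips 1 -> legal
(1,0): no bracket -> illegal
(1,2): no bracket -> illegal
(1,4): no bracket -> illegal
(2,0): flips 1 -> legal
(2,5): no bracket -> illegal
(3,0): no bracket -> illegal
(3,1): flips 1 -> legal
(3,5): no bracket -> illegal
(4,1): no bracket -> illegal
(4,2): flips 2 -> legal
(4,3): no bracket -> illegal
(4,4): flips 2 -> legal
(4,5): no bracket -> illegal
W mobility = 6

Answer: B=8 W=6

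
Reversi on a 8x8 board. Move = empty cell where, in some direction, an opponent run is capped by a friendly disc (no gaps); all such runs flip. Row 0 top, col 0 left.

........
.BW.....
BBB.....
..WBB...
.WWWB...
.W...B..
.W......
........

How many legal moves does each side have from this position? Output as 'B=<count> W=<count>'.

-- B to move --
(0,1): no bracket -> illegal
(0,2): flips 1 -> legal
(0,3): flips 1 -> legal
(1,3): flips 1 -> legal
(2,3): no bracket -> illegal
(3,0): no bracket -> illegal
(3,1): flips 1 -> legal
(4,0): flips 3 -> legal
(5,0): no bracket -> illegal
(5,2): flips 3 -> legal
(5,3): flips 1 -> legal
(5,4): flips 2 -> legal
(6,0): flips 2 -> legal
(6,2): no bracket -> illegal
(7,0): no bracket -> illegal
(7,1): no bracket -> illegal
(7,2): no bracket -> illegal
B mobility = 9
-- W to move --
(0,0): no bracket -> illegal
(0,1): no bracket -> illegal
(0,2): no bracket -> illegal
(1,0): flips 2 -> legal
(1,3): no bracket -> illegal
(2,3): flips 1 -> legal
(2,4): flips 1 -> legal
(2,5): flips 1 -> legal
(3,0): flips 1 -> legal
(3,1): no bracket -> illegal
(3,5): flips 2 -> legal
(4,5): flips 1 -> legal
(4,6): no bracket -> illegal
(5,3): no bracket -> illegal
(5,4): no bracket -> illegal
(5,6): no bracket -> illegal
(6,4): no bracket -> illegal
(6,5): no bracket -> illegal
(6,6): no bracket -> illegal
W mobility = 7

Answer: B=9 W=7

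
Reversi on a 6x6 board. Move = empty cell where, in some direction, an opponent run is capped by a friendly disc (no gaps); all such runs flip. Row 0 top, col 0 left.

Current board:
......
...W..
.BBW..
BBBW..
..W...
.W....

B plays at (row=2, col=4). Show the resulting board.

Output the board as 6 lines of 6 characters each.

Place B at (2,4); scan 8 dirs for brackets.
Dir NW: opp run (1,3), next='.' -> no flip
Dir N: first cell '.' (not opp) -> no flip
Dir NE: first cell '.' (not opp) -> no flip
Dir W: opp run (2,3) capped by B -> flip
Dir E: first cell '.' (not opp) -> no flip
Dir SW: opp run (3,3) (4,2) (5,1), next=edge -> no flip
Dir S: first cell '.' (not opp) -> no flip
Dir SE: first cell '.' (not opp) -> no flip
All flips: (2,3)

Answer: ......
...W..
.BBBB.
BBBW..
..W...
.W....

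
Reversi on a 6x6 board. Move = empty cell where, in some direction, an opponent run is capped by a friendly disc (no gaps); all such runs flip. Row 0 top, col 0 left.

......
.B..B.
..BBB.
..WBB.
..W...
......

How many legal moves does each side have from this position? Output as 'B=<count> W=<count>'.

Answer: B=4 W=4

Derivation:
-- B to move --
(2,1): no bracket -> illegal
(3,1): flips 1 -> legal
(4,1): flips 1 -> legal
(4,3): no bracket -> illegal
(5,1): flips 1 -> legal
(5,2): flips 2 -> legal
(5,3): no bracket -> illegal
B mobility = 4
-- W to move --
(0,0): no bracket -> illegal
(0,1): no bracket -> illegal
(0,2): no bracket -> illegal
(0,3): no bracket -> illegal
(0,4): no bracket -> illegal
(0,5): flips 2 -> legal
(1,0): no bracket -> illegal
(1,2): flips 1 -> legal
(1,3): no bracket -> illegal
(1,5): flips 2 -> legal
(2,0): no bracket -> illegal
(2,1): no bracket -> illegal
(2,5): no bracket -> illegal
(3,1): no bracket -> illegal
(3,5): flips 2 -> legal
(4,3): no bracket -> illegal
(4,4): no bracket -> illegal
(4,5): no bracket -> illegal
W mobility = 4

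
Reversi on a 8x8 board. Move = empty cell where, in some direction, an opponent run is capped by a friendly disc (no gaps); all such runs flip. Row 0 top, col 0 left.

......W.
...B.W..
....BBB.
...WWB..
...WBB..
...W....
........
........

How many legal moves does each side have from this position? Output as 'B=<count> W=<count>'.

-- B to move --
(0,4): flips 1 -> legal
(0,5): flips 1 -> legal
(0,7): no bracket -> illegal
(1,4): no bracket -> illegal
(1,6): no bracket -> illegal
(1,7): no bracket -> illegal
(2,2): flips 1 -> legal
(2,3): flips 1 -> legal
(3,2): flips 2 -> legal
(4,2): flips 2 -> legal
(5,2): flips 2 -> legal
(5,4): no bracket -> illegal
(6,2): flips 1 -> legal
(6,3): no bracket -> illegal
(6,4): no bracket -> illegal
B mobility = 8
-- W to move --
(0,2): no bracket -> illegal
(0,3): no bracket -> illegal
(0,4): no bracket -> illegal
(1,2): no bracket -> illegal
(1,4): flips 1 -> legal
(1,6): flips 1 -> legal
(1,7): flips 3 -> legal
(2,2): no bracket -> illegal
(2,3): no bracket -> illegal
(2,7): no bracket -> illegal
(3,6): flips 1 -> legal
(3,7): flips 1 -> legal
(4,6): flips 2 -> legal
(5,4): flips 1 -> legal
(5,5): flips 4 -> legal
(5,6): flips 1 -> legal
W mobility = 9

Answer: B=8 W=9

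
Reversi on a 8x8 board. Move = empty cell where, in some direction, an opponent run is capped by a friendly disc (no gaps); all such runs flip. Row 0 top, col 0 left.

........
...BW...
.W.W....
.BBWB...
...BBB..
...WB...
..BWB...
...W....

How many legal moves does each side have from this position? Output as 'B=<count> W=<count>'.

Answer: B=9 W=13

Derivation:
-- B to move --
(0,3): no bracket -> illegal
(0,4): no bracket -> illegal
(0,5): flips 2 -> legal
(1,0): flips 1 -> legal
(1,1): flips 1 -> legal
(1,2): flips 1 -> legal
(1,5): flips 1 -> legal
(2,0): no bracket -> illegal
(2,2): flips 1 -> legal
(2,4): no bracket -> illegal
(2,5): no bracket -> illegal
(3,0): no bracket -> illegal
(4,2): flips 1 -> legal
(5,2): flips 1 -> legal
(7,2): flips 1 -> legal
(7,4): no bracket -> illegal
B mobility = 9
-- W to move --
(0,2): no bracket -> illegal
(0,3): flips 1 -> legal
(0,4): no bracket -> illegal
(1,2): flips 1 -> legal
(2,0): no bracket -> illegal
(2,2): no bracket -> illegal
(2,4): no bracket -> illegal
(2,5): no bracket -> illegal
(3,0): flips 2 -> legal
(3,5): flips 2 -> legal
(3,6): flips 2 -> legal
(4,0): no bracket -> illegal
(4,1): flips 2 -> legal
(4,2): no bracket -> illegal
(4,6): no bracket -> illegal
(5,1): flips 1 -> legal
(5,2): no bracket -> illegal
(5,5): flips 3 -> legal
(5,6): flips 2 -> legal
(6,1): flips 1 -> legal
(6,5): flips 4 -> legal
(7,1): flips 1 -> legal
(7,2): no bracket -> illegal
(7,4): no bracket -> illegal
(7,5): flips 1 -> legal
W mobility = 13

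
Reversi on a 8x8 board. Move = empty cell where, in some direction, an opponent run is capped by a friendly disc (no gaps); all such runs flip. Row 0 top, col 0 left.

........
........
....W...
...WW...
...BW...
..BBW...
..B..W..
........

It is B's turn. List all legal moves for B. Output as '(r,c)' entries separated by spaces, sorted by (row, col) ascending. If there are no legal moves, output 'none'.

Answer: (2,3) (2,5) (3,5) (4,5) (5,5) (7,6)

Derivation:
(1,3): no bracket -> illegal
(1,4): no bracket -> illegal
(1,5): no bracket -> illegal
(2,2): no bracket -> illegal
(2,3): flips 1 -> legal
(2,5): flips 1 -> legal
(3,2): no bracket -> illegal
(3,5): flips 1 -> legal
(4,2): no bracket -> illegal
(4,5): flips 1 -> legal
(5,5): flips 1 -> legal
(5,6): no bracket -> illegal
(6,3): no bracket -> illegal
(6,4): no bracket -> illegal
(6,6): no bracket -> illegal
(7,4): no bracket -> illegal
(7,5): no bracket -> illegal
(7,6): flips 2 -> legal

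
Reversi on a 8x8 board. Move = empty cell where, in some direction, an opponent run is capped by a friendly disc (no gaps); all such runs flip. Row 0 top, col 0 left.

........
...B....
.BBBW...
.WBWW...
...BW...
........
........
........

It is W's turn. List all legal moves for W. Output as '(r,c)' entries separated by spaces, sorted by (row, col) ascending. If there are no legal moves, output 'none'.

(0,2): flips 1 -> legal
(0,3): flips 2 -> legal
(0,4): flips 2 -> legal
(1,0): no bracket -> illegal
(1,1): flips 2 -> legal
(1,2): flips 1 -> legal
(1,4): no bracket -> illegal
(2,0): flips 3 -> legal
(3,0): no bracket -> illegal
(4,1): no bracket -> illegal
(4,2): flips 1 -> legal
(5,2): flips 1 -> legal
(5,3): flips 1 -> legal
(5,4): no bracket -> illegal

Answer: (0,2) (0,3) (0,4) (1,1) (1,2) (2,0) (4,2) (5,2) (5,3)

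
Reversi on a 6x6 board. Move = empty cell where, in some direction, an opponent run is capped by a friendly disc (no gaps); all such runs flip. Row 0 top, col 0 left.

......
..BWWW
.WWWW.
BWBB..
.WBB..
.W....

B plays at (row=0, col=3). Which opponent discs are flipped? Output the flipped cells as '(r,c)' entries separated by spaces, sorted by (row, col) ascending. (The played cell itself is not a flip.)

Dir NW: edge -> no flip
Dir N: edge -> no flip
Dir NE: edge -> no flip
Dir W: first cell '.' (not opp) -> no flip
Dir E: first cell '.' (not opp) -> no flip
Dir SW: first cell 'B' (not opp) -> no flip
Dir S: opp run (1,3) (2,3) capped by B -> flip
Dir SE: opp run (1,4), next='.' -> no flip

Answer: (1,3) (2,3)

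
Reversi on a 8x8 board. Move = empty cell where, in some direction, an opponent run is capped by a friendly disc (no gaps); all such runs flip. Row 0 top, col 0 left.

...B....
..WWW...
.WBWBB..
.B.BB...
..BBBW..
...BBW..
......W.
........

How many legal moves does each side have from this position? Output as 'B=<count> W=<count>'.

Answer: B=10 W=10

Derivation:
-- B to move --
(0,1): flips 2 -> legal
(0,2): flips 2 -> legal
(0,4): flips 2 -> legal
(0,5): no bracket -> illegal
(1,0): no bracket -> illegal
(1,1): flips 1 -> legal
(1,5): no bracket -> illegal
(2,0): flips 1 -> legal
(3,0): flips 2 -> legal
(3,2): no bracket -> illegal
(3,5): no bracket -> illegal
(3,6): flips 1 -> legal
(4,6): flips 1 -> legal
(5,6): flips 2 -> legal
(5,7): no bracket -> illegal
(6,4): no bracket -> illegal
(6,5): no bracket -> illegal
(6,7): no bracket -> illegal
(7,5): no bracket -> illegal
(7,6): no bracket -> illegal
(7,7): flips 2 -> legal
B mobility = 10
-- W to move --
(0,2): no bracket -> illegal
(0,4): no bracket -> illegal
(1,1): flips 3 -> legal
(1,5): no bracket -> illegal
(1,6): no bracket -> illegal
(2,0): no bracket -> illegal
(2,6): flips 2 -> legal
(3,0): no bracket -> illegal
(3,2): flips 1 -> legal
(3,5): flips 1 -> legal
(3,6): flips 1 -> legal
(4,0): flips 2 -> legal
(4,1): flips 4 -> legal
(5,1): no bracket -> illegal
(5,2): flips 2 -> legal
(6,2): no bracket -> illegal
(6,3): flips 4 -> legal
(6,4): flips 4 -> legal
(6,5): no bracket -> illegal
W mobility = 10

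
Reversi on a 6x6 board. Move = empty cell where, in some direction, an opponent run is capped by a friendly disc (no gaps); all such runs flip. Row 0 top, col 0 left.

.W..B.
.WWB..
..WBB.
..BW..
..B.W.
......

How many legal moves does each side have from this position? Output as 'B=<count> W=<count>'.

-- B to move --
(0,0): no bracket -> illegal
(0,2): flips 2 -> legal
(0,3): no bracket -> illegal
(1,0): flips 2 -> legal
(2,0): no bracket -> illegal
(2,1): flips 1 -> legal
(3,1): flips 1 -> legal
(3,4): flips 1 -> legal
(3,5): no bracket -> illegal
(4,3): flips 1 -> legal
(4,5): no bracket -> illegal
(5,3): no bracket -> illegal
(5,4): no bracket -> illegal
(5,5): no bracket -> illegal
B mobility = 6
-- W to move --
(0,2): no bracket -> illegal
(0,3): flips 2 -> legal
(0,5): no bracket -> illegal
(1,4): flips 1 -> legal
(1,5): flips 1 -> legal
(2,1): no bracket -> illegal
(2,5): flips 2 -> legal
(3,1): flips 1 -> legal
(3,4): flips 1 -> legal
(3,5): no bracket -> illegal
(4,1): no bracket -> illegal
(4,3): no bracket -> illegal
(5,1): flips 1 -> legal
(5,2): flips 2 -> legal
(5,3): no bracket -> illegal
W mobility = 8

Answer: B=6 W=8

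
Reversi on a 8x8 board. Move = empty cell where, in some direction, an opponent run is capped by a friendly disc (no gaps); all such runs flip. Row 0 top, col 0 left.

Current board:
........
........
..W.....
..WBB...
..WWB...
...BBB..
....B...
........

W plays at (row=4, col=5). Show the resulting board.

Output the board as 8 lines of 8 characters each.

Answer: ........
........
..W.....
..WBB...
..WWWW..
...BBB..
....B...
........

Derivation:
Place W at (4,5); scan 8 dirs for brackets.
Dir NW: opp run (3,4), next='.' -> no flip
Dir N: first cell '.' (not opp) -> no flip
Dir NE: first cell '.' (not opp) -> no flip
Dir W: opp run (4,4) capped by W -> flip
Dir E: first cell '.' (not opp) -> no flip
Dir SW: opp run (5,4), next='.' -> no flip
Dir S: opp run (5,5), next='.' -> no flip
Dir SE: first cell '.' (not opp) -> no flip
All flips: (4,4)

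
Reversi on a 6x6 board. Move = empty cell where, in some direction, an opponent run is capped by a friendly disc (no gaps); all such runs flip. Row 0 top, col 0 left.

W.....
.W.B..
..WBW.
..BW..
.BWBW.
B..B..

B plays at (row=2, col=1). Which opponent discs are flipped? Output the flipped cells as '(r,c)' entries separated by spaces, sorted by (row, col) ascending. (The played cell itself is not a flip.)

Dir NW: first cell '.' (not opp) -> no flip
Dir N: opp run (1,1), next='.' -> no flip
Dir NE: first cell '.' (not opp) -> no flip
Dir W: first cell '.' (not opp) -> no flip
Dir E: opp run (2,2) capped by B -> flip
Dir SW: first cell '.' (not opp) -> no flip
Dir S: first cell '.' (not opp) -> no flip
Dir SE: first cell 'B' (not opp) -> no flip

Answer: (2,2)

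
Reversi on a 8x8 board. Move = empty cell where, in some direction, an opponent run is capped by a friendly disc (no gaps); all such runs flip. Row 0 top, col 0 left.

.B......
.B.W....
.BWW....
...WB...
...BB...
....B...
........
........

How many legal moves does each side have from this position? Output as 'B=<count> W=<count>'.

Answer: B=4 W=6

Derivation:
-- B to move --
(0,2): no bracket -> illegal
(0,3): flips 3 -> legal
(0,4): no bracket -> illegal
(1,2): flips 1 -> legal
(1,4): no bracket -> illegal
(2,4): flips 2 -> legal
(3,1): no bracket -> illegal
(3,2): flips 1 -> legal
(4,2): no bracket -> illegal
B mobility = 4
-- W to move --
(0,0): flips 1 -> legal
(0,2): no bracket -> illegal
(1,0): no bracket -> illegal
(1,2): no bracket -> illegal
(2,0): flips 1 -> legal
(2,4): no bracket -> illegal
(2,5): no bracket -> illegal
(3,0): no bracket -> illegal
(3,1): no bracket -> illegal
(3,2): no bracket -> illegal
(3,5): flips 1 -> legal
(4,2): no bracket -> illegal
(4,5): flips 1 -> legal
(5,2): no bracket -> illegal
(5,3): flips 1 -> legal
(5,5): flips 1 -> legal
(6,3): no bracket -> illegal
(6,4): no bracket -> illegal
(6,5): no bracket -> illegal
W mobility = 6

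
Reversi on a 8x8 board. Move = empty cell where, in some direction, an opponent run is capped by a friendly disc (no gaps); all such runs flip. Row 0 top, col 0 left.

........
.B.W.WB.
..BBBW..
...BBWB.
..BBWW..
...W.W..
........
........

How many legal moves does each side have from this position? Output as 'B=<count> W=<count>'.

Answer: B=12 W=14

Derivation:
-- B to move --
(0,2): flips 1 -> legal
(0,3): flips 1 -> legal
(0,4): flips 1 -> legal
(0,5): no bracket -> illegal
(0,6): flips 1 -> legal
(1,2): no bracket -> illegal
(1,4): flips 2 -> legal
(2,6): flips 1 -> legal
(4,6): flips 3 -> legal
(5,2): no bracket -> illegal
(5,4): flips 2 -> legal
(5,6): flips 1 -> legal
(6,2): no bracket -> illegal
(6,3): flips 1 -> legal
(6,4): flips 1 -> legal
(6,5): no bracket -> illegal
(6,6): flips 2 -> legal
B mobility = 12
-- W to move --
(0,0): flips 3 -> legal
(0,1): no bracket -> illegal
(0,2): no bracket -> illegal
(0,5): no bracket -> illegal
(0,6): no bracket -> illegal
(0,7): flips 1 -> legal
(1,0): no bracket -> illegal
(1,2): flips 2 -> legal
(1,4): flips 2 -> legal
(1,7): flips 1 -> legal
(2,0): no bracket -> illegal
(2,1): flips 3 -> legal
(2,6): no bracket -> illegal
(2,7): flips 1 -> legal
(3,1): flips 2 -> legal
(3,2): flips 2 -> legal
(3,7): flips 1 -> legal
(4,1): flips 2 -> legal
(4,6): no bracket -> illegal
(4,7): flips 1 -> legal
(5,1): flips 3 -> legal
(5,2): flips 2 -> legal
(5,4): no bracket -> illegal
W mobility = 14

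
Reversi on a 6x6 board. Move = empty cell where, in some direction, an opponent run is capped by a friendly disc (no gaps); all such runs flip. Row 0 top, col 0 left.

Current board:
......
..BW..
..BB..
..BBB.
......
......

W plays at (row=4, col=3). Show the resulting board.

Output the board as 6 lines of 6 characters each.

Place W at (4,3); scan 8 dirs for brackets.
Dir NW: opp run (3,2), next='.' -> no flip
Dir N: opp run (3,3) (2,3) capped by W -> flip
Dir NE: opp run (3,4), next='.' -> no flip
Dir W: first cell '.' (not opp) -> no flip
Dir E: first cell '.' (not opp) -> no flip
Dir SW: first cell '.' (not opp) -> no flip
Dir S: first cell '.' (not opp) -> no flip
Dir SE: first cell '.' (not opp) -> no flip
All flips: (2,3) (3,3)

Answer: ......
..BW..
..BW..
..BWB.
...W..
......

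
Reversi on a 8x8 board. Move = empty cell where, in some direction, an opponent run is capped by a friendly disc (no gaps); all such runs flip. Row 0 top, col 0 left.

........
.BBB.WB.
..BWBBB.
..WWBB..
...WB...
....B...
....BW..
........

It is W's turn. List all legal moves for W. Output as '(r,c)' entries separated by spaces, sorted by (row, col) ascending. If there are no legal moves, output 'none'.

(0,0): flips 2 -> legal
(0,1): flips 1 -> legal
(0,2): flips 2 -> legal
(0,3): flips 1 -> legal
(0,4): no bracket -> illegal
(0,5): no bracket -> illegal
(0,6): no bracket -> illegal
(0,7): flips 3 -> legal
(1,0): no bracket -> illegal
(1,4): no bracket -> illegal
(1,7): flips 1 -> legal
(2,0): no bracket -> illegal
(2,1): flips 1 -> legal
(2,7): flips 3 -> legal
(3,1): no bracket -> illegal
(3,6): flips 2 -> legal
(3,7): flips 1 -> legal
(4,5): flips 4 -> legal
(4,6): no bracket -> illegal
(5,3): no bracket -> illegal
(5,5): flips 1 -> legal
(6,3): flips 1 -> legal
(7,3): no bracket -> illegal
(7,4): no bracket -> illegal
(7,5): no bracket -> illegal

Answer: (0,0) (0,1) (0,2) (0,3) (0,7) (1,7) (2,1) (2,7) (3,6) (3,7) (4,5) (5,5) (6,3)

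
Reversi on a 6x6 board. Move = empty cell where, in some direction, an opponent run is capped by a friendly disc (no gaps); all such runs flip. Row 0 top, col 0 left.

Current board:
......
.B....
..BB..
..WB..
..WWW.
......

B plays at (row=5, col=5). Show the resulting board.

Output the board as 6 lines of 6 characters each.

Place B at (5,5); scan 8 dirs for brackets.
Dir NW: opp run (4,4) capped by B -> flip
Dir N: first cell '.' (not opp) -> no flip
Dir NE: edge -> no flip
Dir W: first cell '.' (not opp) -> no flip
Dir E: edge -> no flip
Dir SW: edge -> no flip
Dir S: edge -> no flip
Dir SE: edge -> no flip
All flips: (4,4)

Answer: ......
.B....
..BB..
..WB..
..WWB.
.....B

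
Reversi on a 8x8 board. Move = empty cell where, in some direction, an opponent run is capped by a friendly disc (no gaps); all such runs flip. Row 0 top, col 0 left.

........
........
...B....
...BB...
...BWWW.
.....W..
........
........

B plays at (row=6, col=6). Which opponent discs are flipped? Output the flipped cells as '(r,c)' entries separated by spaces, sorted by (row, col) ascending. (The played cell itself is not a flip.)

Dir NW: opp run (5,5) (4,4) capped by B -> flip
Dir N: first cell '.' (not opp) -> no flip
Dir NE: first cell '.' (not opp) -> no flip
Dir W: first cell '.' (not opp) -> no flip
Dir E: first cell '.' (not opp) -> no flip
Dir SW: first cell '.' (not opp) -> no flip
Dir S: first cell '.' (not opp) -> no flip
Dir SE: first cell '.' (not opp) -> no flip

Answer: (4,4) (5,5)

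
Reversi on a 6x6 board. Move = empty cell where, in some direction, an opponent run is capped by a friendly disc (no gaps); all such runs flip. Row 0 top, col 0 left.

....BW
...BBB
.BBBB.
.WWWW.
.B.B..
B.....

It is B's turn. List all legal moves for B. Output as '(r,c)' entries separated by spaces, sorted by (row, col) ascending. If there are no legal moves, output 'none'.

(2,0): no bracket -> illegal
(2,5): flips 1 -> legal
(3,0): no bracket -> illegal
(3,5): no bracket -> illegal
(4,0): flips 1 -> legal
(4,2): flips 2 -> legal
(4,4): flips 2 -> legal
(4,5): flips 1 -> legal

Answer: (2,5) (4,0) (4,2) (4,4) (4,5)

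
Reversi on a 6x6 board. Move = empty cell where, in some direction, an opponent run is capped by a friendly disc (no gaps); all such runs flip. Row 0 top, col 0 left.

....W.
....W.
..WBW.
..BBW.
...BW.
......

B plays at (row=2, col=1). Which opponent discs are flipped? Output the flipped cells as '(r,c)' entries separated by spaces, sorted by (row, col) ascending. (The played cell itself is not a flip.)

Dir NW: first cell '.' (not opp) -> no flip
Dir N: first cell '.' (not opp) -> no flip
Dir NE: first cell '.' (not opp) -> no flip
Dir W: first cell '.' (not opp) -> no flip
Dir E: opp run (2,2) capped by B -> flip
Dir SW: first cell '.' (not opp) -> no flip
Dir S: first cell '.' (not opp) -> no flip
Dir SE: first cell 'B' (not opp) -> no flip

Answer: (2,2)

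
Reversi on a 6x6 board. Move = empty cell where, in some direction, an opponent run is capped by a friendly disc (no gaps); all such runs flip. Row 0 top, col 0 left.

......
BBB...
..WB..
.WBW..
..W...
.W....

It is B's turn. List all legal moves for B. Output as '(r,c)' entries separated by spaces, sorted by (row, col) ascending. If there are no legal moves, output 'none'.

(1,3): no bracket -> illegal
(2,0): no bracket -> illegal
(2,1): flips 1 -> legal
(2,4): no bracket -> illegal
(3,0): flips 1 -> legal
(3,4): flips 1 -> legal
(4,0): no bracket -> illegal
(4,1): no bracket -> illegal
(4,3): flips 1 -> legal
(4,4): flips 2 -> legal
(5,0): no bracket -> illegal
(5,2): flips 1 -> legal
(5,3): no bracket -> illegal

Answer: (2,1) (3,0) (3,4) (4,3) (4,4) (5,2)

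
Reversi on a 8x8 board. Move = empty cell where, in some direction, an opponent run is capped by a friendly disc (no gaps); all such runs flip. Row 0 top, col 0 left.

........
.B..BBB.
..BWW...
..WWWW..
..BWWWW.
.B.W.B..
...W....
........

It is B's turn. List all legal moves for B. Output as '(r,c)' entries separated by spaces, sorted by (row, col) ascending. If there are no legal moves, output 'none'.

Answer: (2,5) (3,7) (4,1) (4,7) (5,4) (6,4)

Derivation:
(1,2): no bracket -> illegal
(1,3): no bracket -> illegal
(2,1): no bracket -> illegal
(2,5): flips 4 -> legal
(2,6): no bracket -> illegal
(3,1): no bracket -> illegal
(3,6): no bracket -> illegal
(3,7): flips 1 -> legal
(4,1): flips 2 -> legal
(4,7): flips 4 -> legal
(5,2): no bracket -> illegal
(5,4): flips 3 -> legal
(5,6): no bracket -> illegal
(5,7): no bracket -> illegal
(6,2): no bracket -> illegal
(6,4): flips 1 -> legal
(7,2): no bracket -> illegal
(7,3): no bracket -> illegal
(7,4): no bracket -> illegal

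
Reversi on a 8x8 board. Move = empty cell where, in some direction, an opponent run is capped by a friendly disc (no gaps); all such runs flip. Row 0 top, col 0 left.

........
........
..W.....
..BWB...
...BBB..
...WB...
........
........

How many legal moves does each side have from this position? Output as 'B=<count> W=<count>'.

Answer: B=6 W=4

Derivation:
-- B to move --
(1,1): flips 2 -> legal
(1,2): flips 1 -> legal
(1,3): no bracket -> illegal
(2,1): no bracket -> illegal
(2,3): flips 1 -> legal
(2,4): no bracket -> illegal
(3,1): no bracket -> illegal
(4,2): no bracket -> illegal
(5,2): flips 1 -> legal
(6,2): flips 1 -> legal
(6,3): flips 1 -> legal
(6,4): no bracket -> illegal
B mobility = 6
-- W to move --
(2,1): no bracket -> illegal
(2,3): no bracket -> illegal
(2,4): no bracket -> illegal
(2,5): no bracket -> illegal
(3,1): flips 1 -> legal
(3,5): flips 2 -> legal
(3,6): no bracket -> illegal
(4,1): no bracket -> illegal
(4,2): flips 1 -> legal
(4,6): no bracket -> illegal
(5,2): no bracket -> illegal
(5,5): flips 2 -> legal
(5,6): no bracket -> illegal
(6,3): no bracket -> illegal
(6,4): no bracket -> illegal
(6,5): no bracket -> illegal
W mobility = 4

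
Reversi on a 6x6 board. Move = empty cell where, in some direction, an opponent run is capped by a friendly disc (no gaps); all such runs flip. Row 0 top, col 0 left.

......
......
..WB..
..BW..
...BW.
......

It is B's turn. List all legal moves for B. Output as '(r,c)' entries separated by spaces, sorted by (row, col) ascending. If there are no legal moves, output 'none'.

Answer: (1,2) (2,1) (3,4) (4,5)

Derivation:
(1,1): no bracket -> illegal
(1,2): flips 1 -> legal
(1,3): no bracket -> illegal
(2,1): flips 1 -> legal
(2,4): no bracket -> illegal
(3,1): no bracket -> illegal
(3,4): flips 1 -> legal
(3,5): no bracket -> illegal
(4,2): no bracket -> illegal
(4,5): flips 1 -> legal
(5,3): no bracket -> illegal
(5,4): no bracket -> illegal
(5,5): no bracket -> illegal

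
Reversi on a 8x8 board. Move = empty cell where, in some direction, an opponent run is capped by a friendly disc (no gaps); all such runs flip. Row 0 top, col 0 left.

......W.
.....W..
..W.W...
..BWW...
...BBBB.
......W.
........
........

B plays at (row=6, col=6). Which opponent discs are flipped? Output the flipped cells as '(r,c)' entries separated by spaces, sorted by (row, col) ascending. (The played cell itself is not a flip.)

Answer: (5,6)

Derivation:
Dir NW: first cell '.' (not opp) -> no flip
Dir N: opp run (5,6) capped by B -> flip
Dir NE: first cell '.' (not opp) -> no flip
Dir W: first cell '.' (not opp) -> no flip
Dir E: first cell '.' (not opp) -> no flip
Dir SW: first cell '.' (not opp) -> no flip
Dir S: first cell '.' (not opp) -> no flip
Dir SE: first cell '.' (not opp) -> no flip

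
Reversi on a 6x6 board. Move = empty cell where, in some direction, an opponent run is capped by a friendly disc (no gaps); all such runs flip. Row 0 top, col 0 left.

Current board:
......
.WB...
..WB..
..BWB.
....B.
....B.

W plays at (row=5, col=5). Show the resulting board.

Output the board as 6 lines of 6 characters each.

Answer: ......
.WB...
..WB..
..BWB.
....W.
....BW

Derivation:
Place W at (5,5); scan 8 dirs for brackets.
Dir NW: opp run (4,4) capped by W -> flip
Dir N: first cell '.' (not opp) -> no flip
Dir NE: edge -> no flip
Dir W: opp run (5,4), next='.' -> no flip
Dir E: edge -> no flip
Dir SW: edge -> no flip
Dir S: edge -> no flip
Dir SE: edge -> no flip
All flips: (4,4)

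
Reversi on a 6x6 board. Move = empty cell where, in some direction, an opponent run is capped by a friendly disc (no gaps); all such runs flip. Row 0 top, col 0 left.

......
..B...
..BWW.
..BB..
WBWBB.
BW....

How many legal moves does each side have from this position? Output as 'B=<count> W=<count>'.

Answer: B=7 W=6

Derivation:
-- B to move --
(1,3): flips 1 -> legal
(1,4): flips 1 -> legal
(1,5): flips 1 -> legal
(2,5): flips 2 -> legal
(3,0): flips 1 -> legal
(3,1): no bracket -> illegal
(3,4): flips 1 -> legal
(3,5): no bracket -> illegal
(5,2): flips 2 -> legal
(5,3): no bracket -> illegal
B mobility = 7
-- W to move --
(0,1): flips 1 -> legal
(0,2): flips 3 -> legal
(0,3): no bracket -> illegal
(1,1): no bracket -> illegal
(1,3): no bracket -> illegal
(2,1): flips 1 -> legal
(3,0): no bracket -> illegal
(3,1): flips 1 -> legal
(3,4): no bracket -> illegal
(3,5): no bracket -> illegal
(4,5): flips 2 -> legal
(5,2): no bracket -> illegal
(5,3): flips 2 -> legal
(5,4): no bracket -> illegal
(5,5): no bracket -> illegal
W mobility = 6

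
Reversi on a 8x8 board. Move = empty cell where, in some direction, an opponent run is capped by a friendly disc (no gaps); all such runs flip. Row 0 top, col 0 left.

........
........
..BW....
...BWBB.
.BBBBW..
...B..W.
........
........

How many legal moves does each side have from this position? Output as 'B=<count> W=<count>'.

Answer: B=6 W=9

Derivation:
-- B to move --
(1,2): no bracket -> illegal
(1,3): flips 1 -> legal
(1,4): no bracket -> illegal
(2,4): flips 2 -> legal
(2,5): flips 1 -> legal
(3,2): no bracket -> illegal
(4,6): flips 1 -> legal
(4,7): no bracket -> illegal
(5,4): flips 1 -> legal
(5,5): flips 1 -> legal
(5,7): no bracket -> illegal
(6,5): no bracket -> illegal
(6,6): no bracket -> illegal
(6,7): no bracket -> illegal
B mobility = 6
-- W to move --
(1,1): no bracket -> illegal
(1,2): no bracket -> illegal
(1,3): no bracket -> illegal
(2,1): flips 1 -> legal
(2,4): no bracket -> illegal
(2,5): flips 1 -> legal
(2,6): no bracket -> illegal
(2,7): flips 1 -> legal
(3,0): no bracket -> illegal
(3,1): no bracket -> illegal
(3,2): flips 1 -> legal
(3,7): flips 2 -> legal
(4,0): flips 4 -> legal
(4,6): no bracket -> illegal
(4,7): no bracket -> illegal
(5,0): no bracket -> illegal
(5,1): no bracket -> illegal
(5,2): flips 1 -> legal
(5,4): flips 1 -> legal
(5,5): no bracket -> illegal
(6,2): no bracket -> illegal
(6,3): flips 3 -> legal
(6,4): no bracket -> illegal
W mobility = 9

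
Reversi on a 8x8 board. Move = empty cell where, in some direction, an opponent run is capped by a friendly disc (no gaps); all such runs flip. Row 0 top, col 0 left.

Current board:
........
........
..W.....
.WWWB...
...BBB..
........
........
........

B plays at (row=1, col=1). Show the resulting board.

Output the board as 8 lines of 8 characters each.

Answer: ........
.B......
..B.....
.WWBB...
...BBB..
........
........
........

Derivation:
Place B at (1,1); scan 8 dirs for brackets.
Dir NW: first cell '.' (not opp) -> no flip
Dir N: first cell '.' (not opp) -> no flip
Dir NE: first cell '.' (not opp) -> no flip
Dir W: first cell '.' (not opp) -> no flip
Dir E: first cell '.' (not opp) -> no flip
Dir SW: first cell '.' (not opp) -> no flip
Dir S: first cell '.' (not opp) -> no flip
Dir SE: opp run (2,2) (3,3) capped by B -> flip
All flips: (2,2) (3,3)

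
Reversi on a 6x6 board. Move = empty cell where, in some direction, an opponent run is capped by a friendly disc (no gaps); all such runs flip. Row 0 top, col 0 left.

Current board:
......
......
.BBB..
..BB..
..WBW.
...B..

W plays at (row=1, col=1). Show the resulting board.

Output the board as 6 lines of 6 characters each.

Place W at (1,1); scan 8 dirs for brackets.
Dir NW: first cell '.' (not opp) -> no flip
Dir N: first cell '.' (not opp) -> no flip
Dir NE: first cell '.' (not opp) -> no flip
Dir W: first cell '.' (not opp) -> no flip
Dir E: first cell '.' (not opp) -> no flip
Dir SW: first cell '.' (not opp) -> no flip
Dir S: opp run (2,1), next='.' -> no flip
Dir SE: opp run (2,2) (3,3) capped by W -> flip
All flips: (2,2) (3,3)

Answer: ......
.W....
.BWB..
..BW..
..WBW.
...B..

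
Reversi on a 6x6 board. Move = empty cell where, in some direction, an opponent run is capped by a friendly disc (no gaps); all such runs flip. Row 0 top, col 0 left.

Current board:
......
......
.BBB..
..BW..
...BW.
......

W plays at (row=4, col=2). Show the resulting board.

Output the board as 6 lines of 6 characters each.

Answer: ......
......
.BBB..
..BW..
..WWW.
......

Derivation:
Place W at (4,2); scan 8 dirs for brackets.
Dir NW: first cell '.' (not opp) -> no flip
Dir N: opp run (3,2) (2,2), next='.' -> no flip
Dir NE: first cell 'W' (not opp) -> no flip
Dir W: first cell '.' (not opp) -> no flip
Dir E: opp run (4,3) capped by W -> flip
Dir SW: first cell '.' (not opp) -> no flip
Dir S: first cell '.' (not opp) -> no flip
Dir SE: first cell '.' (not opp) -> no flip
All flips: (4,3)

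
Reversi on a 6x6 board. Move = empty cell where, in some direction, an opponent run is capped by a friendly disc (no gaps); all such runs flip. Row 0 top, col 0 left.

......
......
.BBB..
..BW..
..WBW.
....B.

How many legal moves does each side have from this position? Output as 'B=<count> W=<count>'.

-- B to move --
(2,4): no bracket -> illegal
(3,1): no bracket -> illegal
(3,4): flips 2 -> legal
(3,5): no bracket -> illegal
(4,1): flips 1 -> legal
(4,5): flips 1 -> legal
(5,1): no bracket -> illegal
(5,2): flips 1 -> legal
(5,3): no bracket -> illegal
(5,5): flips 2 -> legal
B mobility = 5
-- W to move --
(1,0): no bracket -> illegal
(1,1): flips 1 -> legal
(1,2): flips 2 -> legal
(1,3): flips 1 -> legal
(1,4): no bracket -> illegal
(2,0): no bracket -> illegal
(2,4): no bracket -> illegal
(3,0): no bracket -> illegal
(3,1): flips 1 -> legal
(3,4): no bracket -> illegal
(4,1): no bracket -> illegal
(4,5): no bracket -> illegal
(5,2): no bracket -> illegal
(5,3): flips 1 -> legal
(5,5): no bracket -> illegal
W mobility = 5

Answer: B=5 W=5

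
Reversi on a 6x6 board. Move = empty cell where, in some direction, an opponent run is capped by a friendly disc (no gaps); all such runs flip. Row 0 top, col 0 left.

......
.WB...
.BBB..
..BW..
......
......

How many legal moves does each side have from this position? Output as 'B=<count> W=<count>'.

-- B to move --
(0,0): flips 1 -> legal
(0,1): flips 1 -> legal
(0,2): no bracket -> illegal
(1,0): flips 1 -> legal
(2,0): no bracket -> illegal
(2,4): no bracket -> illegal
(3,4): flips 1 -> legal
(4,2): no bracket -> illegal
(4,3): flips 1 -> legal
(4,4): flips 1 -> legal
B mobility = 6
-- W to move --
(0,1): no bracket -> illegal
(0,2): no bracket -> illegal
(0,3): no bracket -> illegal
(1,0): no bracket -> illegal
(1,3): flips 2 -> legal
(1,4): no bracket -> illegal
(2,0): no bracket -> illegal
(2,4): no bracket -> illegal
(3,0): no bracket -> illegal
(3,1): flips 2 -> legal
(3,4): no bracket -> illegal
(4,1): no bracket -> illegal
(4,2): no bracket -> illegal
(4,3): no bracket -> illegal
W mobility = 2

Answer: B=6 W=2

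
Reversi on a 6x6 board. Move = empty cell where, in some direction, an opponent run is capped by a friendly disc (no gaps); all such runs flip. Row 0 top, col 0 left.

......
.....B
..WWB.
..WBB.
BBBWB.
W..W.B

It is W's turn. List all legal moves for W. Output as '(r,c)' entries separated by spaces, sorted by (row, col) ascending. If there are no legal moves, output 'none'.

(0,4): no bracket -> illegal
(0,5): no bracket -> illegal
(1,3): no bracket -> illegal
(1,4): no bracket -> illegal
(2,5): flips 2 -> legal
(3,0): flips 1 -> legal
(3,1): flips 1 -> legal
(3,5): flips 3 -> legal
(4,5): flips 2 -> legal
(5,1): no bracket -> illegal
(5,2): flips 1 -> legal
(5,4): no bracket -> illegal

Answer: (2,5) (3,0) (3,1) (3,5) (4,5) (5,2)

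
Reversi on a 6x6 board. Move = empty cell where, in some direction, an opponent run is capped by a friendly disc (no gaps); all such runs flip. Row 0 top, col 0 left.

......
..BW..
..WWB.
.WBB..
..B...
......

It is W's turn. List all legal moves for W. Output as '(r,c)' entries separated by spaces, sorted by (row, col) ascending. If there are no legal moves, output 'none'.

(0,1): flips 1 -> legal
(0,2): flips 1 -> legal
(0,3): no bracket -> illegal
(1,1): flips 1 -> legal
(1,4): no bracket -> illegal
(1,5): no bracket -> illegal
(2,1): no bracket -> illegal
(2,5): flips 1 -> legal
(3,4): flips 2 -> legal
(3,5): flips 1 -> legal
(4,1): flips 1 -> legal
(4,3): flips 1 -> legal
(4,4): flips 1 -> legal
(5,1): no bracket -> illegal
(5,2): flips 2 -> legal
(5,3): flips 1 -> legal

Answer: (0,1) (0,2) (1,1) (2,5) (3,4) (3,5) (4,1) (4,3) (4,4) (5,2) (5,3)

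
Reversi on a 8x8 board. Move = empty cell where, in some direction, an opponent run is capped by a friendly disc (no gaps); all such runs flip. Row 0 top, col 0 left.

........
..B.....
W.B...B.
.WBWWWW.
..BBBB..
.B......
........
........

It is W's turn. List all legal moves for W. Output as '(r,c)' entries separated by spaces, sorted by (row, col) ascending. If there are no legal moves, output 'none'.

(0,1): no bracket -> illegal
(0,2): no bracket -> illegal
(0,3): no bracket -> illegal
(1,1): flips 1 -> legal
(1,3): flips 1 -> legal
(1,5): no bracket -> illegal
(1,6): flips 1 -> legal
(1,7): flips 1 -> legal
(2,1): no bracket -> illegal
(2,3): no bracket -> illegal
(2,5): no bracket -> illegal
(2,7): no bracket -> illegal
(3,7): no bracket -> illegal
(4,0): no bracket -> illegal
(4,1): no bracket -> illegal
(4,6): no bracket -> illegal
(5,0): no bracket -> illegal
(5,2): flips 1 -> legal
(5,3): flips 3 -> legal
(5,4): flips 2 -> legal
(5,5): flips 2 -> legal
(5,6): flips 1 -> legal
(6,0): flips 2 -> legal
(6,1): no bracket -> illegal
(6,2): no bracket -> illegal

Answer: (1,1) (1,3) (1,6) (1,7) (5,2) (5,3) (5,4) (5,5) (5,6) (6,0)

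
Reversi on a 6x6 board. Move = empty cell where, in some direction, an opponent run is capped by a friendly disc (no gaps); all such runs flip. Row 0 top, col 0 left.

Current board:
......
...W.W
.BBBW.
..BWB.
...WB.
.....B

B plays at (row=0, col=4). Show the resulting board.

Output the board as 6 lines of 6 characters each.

Answer: ....B.
...B.W
.BBBW.
..BWB.
...WB.
.....B

Derivation:
Place B at (0,4); scan 8 dirs for brackets.
Dir NW: edge -> no flip
Dir N: edge -> no flip
Dir NE: edge -> no flip
Dir W: first cell '.' (not opp) -> no flip
Dir E: first cell '.' (not opp) -> no flip
Dir SW: opp run (1,3) capped by B -> flip
Dir S: first cell '.' (not opp) -> no flip
Dir SE: opp run (1,5), next=edge -> no flip
All flips: (1,3)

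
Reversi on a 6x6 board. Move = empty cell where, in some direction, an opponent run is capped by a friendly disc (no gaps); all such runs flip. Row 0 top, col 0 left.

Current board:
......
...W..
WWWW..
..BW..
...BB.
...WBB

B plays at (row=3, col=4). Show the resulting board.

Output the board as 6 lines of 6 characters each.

Place B at (3,4); scan 8 dirs for brackets.
Dir NW: opp run (2,3), next='.' -> no flip
Dir N: first cell '.' (not opp) -> no flip
Dir NE: first cell '.' (not opp) -> no flip
Dir W: opp run (3,3) capped by B -> flip
Dir E: first cell '.' (not opp) -> no flip
Dir SW: first cell 'B' (not opp) -> no flip
Dir S: first cell 'B' (not opp) -> no flip
Dir SE: first cell '.' (not opp) -> no flip
All flips: (3,3)

Answer: ......
...W..
WWWW..
..BBB.
...BB.
...WBB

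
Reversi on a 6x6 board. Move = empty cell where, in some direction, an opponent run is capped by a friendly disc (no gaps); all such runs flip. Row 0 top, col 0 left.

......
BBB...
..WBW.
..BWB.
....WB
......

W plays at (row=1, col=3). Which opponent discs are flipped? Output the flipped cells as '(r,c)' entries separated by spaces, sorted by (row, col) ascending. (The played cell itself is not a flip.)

Dir NW: first cell '.' (not opp) -> no flip
Dir N: first cell '.' (not opp) -> no flip
Dir NE: first cell '.' (not opp) -> no flip
Dir W: opp run (1,2) (1,1) (1,0), next=edge -> no flip
Dir E: first cell '.' (not opp) -> no flip
Dir SW: first cell 'W' (not opp) -> no flip
Dir S: opp run (2,3) capped by W -> flip
Dir SE: first cell 'W' (not opp) -> no flip

Answer: (2,3)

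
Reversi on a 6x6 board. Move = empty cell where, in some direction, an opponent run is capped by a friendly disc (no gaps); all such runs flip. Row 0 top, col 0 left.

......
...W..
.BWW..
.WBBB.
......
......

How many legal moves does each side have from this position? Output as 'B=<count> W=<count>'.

Answer: B=7 W=8

Derivation:
-- B to move --
(0,2): no bracket -> illegal
(0,3): flips 2 -> legal
(0,4): no bracket -> illegal
(1,1): flips 1 -> legal
(1,2): flips 2 -> legal
(1,4): flips 1 -> legal
(2,0): no bracket -> illegal
(2,4): flips 2 -> legal
(3,0): flips 1 -> legal
(4,0): no bracket -> illegal
(4,1): flips 1 -> legal
(4,2): no bracket -> illegal
B mobility = 7
-- W to move --
(1,0): no bracket -> illegal
(1,1): flips 1 -> legal
(1,2): no bracket -> illegal
(2,0): flips 1 -> legal
(2,4): no bracket -> illegal
(2,5): no bracket -> illegal
(3,0): no bracket -> illegal
(3,5): flips 3 -> legal
(4,1): flips 1 -> legal
(4,2): flips 1 -> legal
(4,3): flips 1 -> legal
(4,4): flips 1 -> legal
(4,5): flips 1 -> legal
W mobility = 8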